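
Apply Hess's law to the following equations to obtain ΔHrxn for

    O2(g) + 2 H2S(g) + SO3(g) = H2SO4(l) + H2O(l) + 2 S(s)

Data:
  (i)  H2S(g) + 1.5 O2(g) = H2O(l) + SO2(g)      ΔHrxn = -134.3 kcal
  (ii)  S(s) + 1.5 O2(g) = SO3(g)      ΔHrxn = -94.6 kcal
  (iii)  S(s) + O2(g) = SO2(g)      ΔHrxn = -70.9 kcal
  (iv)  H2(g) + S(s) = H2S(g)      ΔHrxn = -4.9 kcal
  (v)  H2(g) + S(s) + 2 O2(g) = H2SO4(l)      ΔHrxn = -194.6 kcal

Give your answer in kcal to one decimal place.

(i) as written: -134.3 kcal
(ii) reversed: +94.6 kcal
(iii) reversed: +70.9 kcal
(iv) reversed: +4.9 kcal
(v) as written: -194.6 kcal
By Hess's law, ΔHrxn = (1)·(-134.3) + (-1)·(-94.6) + (-1)·(-70.9) + (-1)·(-4.9) + (1)·(-194.6) = -158.5 kcal

ΔHrxn = -158.5 kcal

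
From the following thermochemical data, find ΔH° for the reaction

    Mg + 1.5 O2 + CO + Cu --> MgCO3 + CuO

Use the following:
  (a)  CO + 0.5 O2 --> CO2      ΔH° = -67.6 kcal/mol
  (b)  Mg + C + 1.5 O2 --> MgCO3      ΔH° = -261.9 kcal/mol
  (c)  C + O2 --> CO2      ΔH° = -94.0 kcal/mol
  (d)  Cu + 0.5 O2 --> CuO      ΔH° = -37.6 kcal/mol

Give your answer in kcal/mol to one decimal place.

(a) as written (CO already on the reactant side): -67.6 kcal/mol
(b) as written (MgCO3 already on the product side): -261.9 kcal/mol
(c) reversed: +94.0 kcal/mol
(d) as written (CuO already on the product side): -37.6 kcal/mol
Combining the equations, ΔH° = (1)·(-67.6) + (1)·(-261.9) + (-1)·(-94.0) + (1)·(-37.6) = -273.1 kcal/mol

ΔH° = -273.1 kcal/mol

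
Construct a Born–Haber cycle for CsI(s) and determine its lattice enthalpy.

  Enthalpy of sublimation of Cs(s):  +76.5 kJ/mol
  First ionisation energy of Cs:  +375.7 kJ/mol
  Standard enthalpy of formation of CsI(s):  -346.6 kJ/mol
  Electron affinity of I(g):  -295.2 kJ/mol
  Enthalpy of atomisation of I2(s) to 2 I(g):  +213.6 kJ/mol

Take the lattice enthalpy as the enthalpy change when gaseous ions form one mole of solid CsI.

ΔHf° = 1·ΔHsub + 1·(ΣIE) + 1/2·D(I2) + 1·EA + U
-346.6 = 1·(+76.5) + 1·(+375.7) + 1/2·(+213.6) + 1·(-295.2) + U
U = -346.6 − (+263.8) = -610.4 kJ/mol

U = -610.4 kJ/mol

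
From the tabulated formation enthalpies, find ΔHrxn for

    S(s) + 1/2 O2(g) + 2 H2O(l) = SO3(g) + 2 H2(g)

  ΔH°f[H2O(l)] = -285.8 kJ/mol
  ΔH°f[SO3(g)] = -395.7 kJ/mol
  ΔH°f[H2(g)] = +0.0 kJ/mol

ΔH°rxn = Σ nΔHf°(products) − Σ nΔHf°(reactants).
Products: 1·(-395.7) + 2·(+0.0) = -395.7
Reactants: 1·(+0.0) + 1/2·(+0.0) + 2·(-285.8) = -571.6
ΔHrxn = (-395.7) − (-571.6) = 175.9 kJ/mol

ΔHrxn = 175.9 kJ/mol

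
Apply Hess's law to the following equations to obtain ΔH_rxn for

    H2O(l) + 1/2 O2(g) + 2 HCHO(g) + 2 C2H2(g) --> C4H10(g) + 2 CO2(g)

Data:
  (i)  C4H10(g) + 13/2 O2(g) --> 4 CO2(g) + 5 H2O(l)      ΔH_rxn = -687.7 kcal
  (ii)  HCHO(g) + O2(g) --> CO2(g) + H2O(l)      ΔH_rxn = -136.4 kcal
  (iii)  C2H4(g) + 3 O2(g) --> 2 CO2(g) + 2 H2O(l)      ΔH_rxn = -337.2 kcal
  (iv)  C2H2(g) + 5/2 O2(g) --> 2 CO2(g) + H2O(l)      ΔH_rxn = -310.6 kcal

ΔH_rxn = -206.3 kcal

(i) reversed: +687.7 kcal
(ii) × 2: (2)·(-136.4) = -272.8 kcal
(iii): not needed.
(iv) × 2: (2)·(-310.6) = -621.2 kcal
ΔH_rxn = (+687.7) + (-272.8) + (-621.2) = -206.3 kcal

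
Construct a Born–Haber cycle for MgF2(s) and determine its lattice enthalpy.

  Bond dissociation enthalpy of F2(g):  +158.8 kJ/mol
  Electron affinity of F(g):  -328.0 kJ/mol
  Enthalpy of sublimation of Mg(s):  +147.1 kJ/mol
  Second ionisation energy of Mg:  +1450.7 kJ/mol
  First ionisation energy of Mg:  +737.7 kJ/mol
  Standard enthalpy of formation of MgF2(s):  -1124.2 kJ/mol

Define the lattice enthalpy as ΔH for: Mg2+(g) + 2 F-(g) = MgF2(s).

U = -2962.5 kJ/mol

ΔHf° = 1·ΔHsub + 1·(ΣIE) + 1·D(F2) + 2·EA + U
-1124.2 = 1·(+147.1) + 1·(+2188.4) + 1·(+158.8) + 2·(-328.0) + U
U = -1124.2 − (+1838.3) = -2962.5 kJ/mol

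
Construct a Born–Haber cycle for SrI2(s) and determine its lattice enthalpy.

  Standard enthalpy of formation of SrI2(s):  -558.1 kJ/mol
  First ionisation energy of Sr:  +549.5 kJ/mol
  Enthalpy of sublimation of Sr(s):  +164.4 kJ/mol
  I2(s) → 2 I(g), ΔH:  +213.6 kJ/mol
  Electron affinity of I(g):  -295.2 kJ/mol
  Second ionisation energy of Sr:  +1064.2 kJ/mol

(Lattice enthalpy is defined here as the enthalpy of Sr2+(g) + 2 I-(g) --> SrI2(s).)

U = -1959.4 kJ/mol

ΔHf° = 1·ΔHsub + 1·(ΣIE) + 1·D(I2) + 2·EA + U
-558.1 = 1·(+164.4) + 1·(+1613.7) + 1·(+213.6) + 2·(-295.2) + U
U = -558.1 − (+1401.3) = -1959.4 kJ/mol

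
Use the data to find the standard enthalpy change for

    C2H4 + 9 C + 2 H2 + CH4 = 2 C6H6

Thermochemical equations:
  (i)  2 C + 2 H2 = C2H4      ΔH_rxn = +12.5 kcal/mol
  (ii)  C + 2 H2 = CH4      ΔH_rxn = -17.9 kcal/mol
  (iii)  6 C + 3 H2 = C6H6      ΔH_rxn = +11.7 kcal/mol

ΔH_rxn = 28.8 kcal/mol

(i) reversed (C2H4 must end up as a reactant): -12.5 kcal/mol
(ii) reversed (CH4 must end up as a reactant): +17.9 kcal/mol
(iii) × 2 (×2 to match 2 C6H6 in the target): (2)·(+11.7) = +23.4 kcal/mol
Since enthalpy is a state function, ΔH_rxn = (-12.5) + (+17.9) + (+23.4) = 28.8 kcal/mol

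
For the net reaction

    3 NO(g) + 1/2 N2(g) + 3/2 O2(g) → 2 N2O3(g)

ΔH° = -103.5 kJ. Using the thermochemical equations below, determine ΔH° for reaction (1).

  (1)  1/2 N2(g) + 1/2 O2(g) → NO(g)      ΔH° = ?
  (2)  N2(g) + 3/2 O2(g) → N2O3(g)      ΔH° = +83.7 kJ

ΔH° = 90.3 kJ

(1) reversed and × 3 (NO(g) must end up as a reactant; scale by 3 for the 3 NO(g)): contributes −3·x
(2) × 2 (scale by 2 for the 2 N2O3(g)): (2)·(+83.7) = +167.4 kJ
-103.5 = (+167.4) − 3·x
x = (-103.5 − (+167.4)) / (-3) = 90.3 kJ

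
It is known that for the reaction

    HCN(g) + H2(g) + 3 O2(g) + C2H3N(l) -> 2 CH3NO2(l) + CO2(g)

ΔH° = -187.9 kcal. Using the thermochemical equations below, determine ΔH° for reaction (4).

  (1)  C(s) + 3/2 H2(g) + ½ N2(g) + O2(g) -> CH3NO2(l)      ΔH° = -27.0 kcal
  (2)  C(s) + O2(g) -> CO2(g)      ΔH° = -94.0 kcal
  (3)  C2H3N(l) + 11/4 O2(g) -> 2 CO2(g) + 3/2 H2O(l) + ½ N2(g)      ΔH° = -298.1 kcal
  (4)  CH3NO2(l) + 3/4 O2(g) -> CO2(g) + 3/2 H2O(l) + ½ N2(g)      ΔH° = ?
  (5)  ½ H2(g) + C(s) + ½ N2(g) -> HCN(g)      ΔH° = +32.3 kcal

ΔH° = -169.5 kcal

(1) as written: -27.0 kcal
(2): not needed.
(3) as written (C2H3N(l) already on the reactant side): -298.1 kcal
(4) reversed: contributes −x
(5) reversed (HCN(g) must end up as a reactant): -32.3 kcal
-187.9 = (-27.0) + (-298.1) + (-32.3) − x
x = (-187.9 − (-357.4)) / (-1) = -169.5 kcal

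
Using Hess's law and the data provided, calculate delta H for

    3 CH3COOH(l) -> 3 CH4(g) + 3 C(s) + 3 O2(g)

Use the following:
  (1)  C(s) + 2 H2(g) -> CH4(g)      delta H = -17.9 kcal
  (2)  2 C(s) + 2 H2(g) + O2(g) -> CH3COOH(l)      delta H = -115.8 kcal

(1) × 3: (3)·(-17.9) = -53.7 kcal
(2) reversed and × 3: (-3)·(-115.8) = +347.4 kcal
Since enthalpy is a state function, delta H = (3)·(-17.9) + (-3)·(-115.8) = 293.7 kcal

delta H = 293.7 kcal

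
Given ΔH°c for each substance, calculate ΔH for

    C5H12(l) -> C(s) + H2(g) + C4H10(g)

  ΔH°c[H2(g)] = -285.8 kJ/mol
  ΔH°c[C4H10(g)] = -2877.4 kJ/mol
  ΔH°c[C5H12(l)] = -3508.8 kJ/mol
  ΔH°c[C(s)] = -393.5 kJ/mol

Using ΔH = Σ nΔHc°(reactants) − Σ nΔHc°(products):
= [1·(-3508.8)] − [1·(-393.5) + 1·(-285.8) + 1·(-2877.4)]
= 47.9 kJ/mol

ΔH = 47.9 kJ/mol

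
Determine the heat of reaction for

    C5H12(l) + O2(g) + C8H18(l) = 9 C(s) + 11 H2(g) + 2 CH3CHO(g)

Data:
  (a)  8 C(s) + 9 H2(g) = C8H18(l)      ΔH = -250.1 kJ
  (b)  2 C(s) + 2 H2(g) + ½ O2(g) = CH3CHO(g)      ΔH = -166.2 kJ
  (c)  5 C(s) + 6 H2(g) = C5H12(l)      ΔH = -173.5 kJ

(a) reversed (reverse to put C8H18(l) on the reactant side): +250.1 kJ
(b) × 2 (scale by 2 for the 2 CH3CHO(g)): (2)·(-166.2) = -332.4 kJ
(c) reversed (reverse to put C5H12(l) on the reactant side): +173.5 kJ
Combining the equations, ΔH = (+250.1) + (-332.4) + (+173.5) = 91.2 kJ

ΔH = 91.2 kJ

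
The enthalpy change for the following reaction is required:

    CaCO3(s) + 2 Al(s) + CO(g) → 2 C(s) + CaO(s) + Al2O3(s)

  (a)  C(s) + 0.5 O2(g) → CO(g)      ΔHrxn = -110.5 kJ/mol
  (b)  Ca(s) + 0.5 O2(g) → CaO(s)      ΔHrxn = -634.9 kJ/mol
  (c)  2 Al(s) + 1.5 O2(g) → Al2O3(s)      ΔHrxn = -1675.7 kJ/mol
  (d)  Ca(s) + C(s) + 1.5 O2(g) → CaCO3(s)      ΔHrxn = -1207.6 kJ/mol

ΔHrxn = -992.5 kJ/mol

(a) reversed: +110.5 kJ/mol
(b) as written: -634.9 kJ/mol
(c) as written: -1675.7 kJ/mol
(d) reversed: +1207.6 kJ/mol
ΔHrxn = (-1)·(-110.5) + (1)·(-634.9) + (1)·(-1675.7) + (-1)·(-1207.6) = -992.5 kJ/mol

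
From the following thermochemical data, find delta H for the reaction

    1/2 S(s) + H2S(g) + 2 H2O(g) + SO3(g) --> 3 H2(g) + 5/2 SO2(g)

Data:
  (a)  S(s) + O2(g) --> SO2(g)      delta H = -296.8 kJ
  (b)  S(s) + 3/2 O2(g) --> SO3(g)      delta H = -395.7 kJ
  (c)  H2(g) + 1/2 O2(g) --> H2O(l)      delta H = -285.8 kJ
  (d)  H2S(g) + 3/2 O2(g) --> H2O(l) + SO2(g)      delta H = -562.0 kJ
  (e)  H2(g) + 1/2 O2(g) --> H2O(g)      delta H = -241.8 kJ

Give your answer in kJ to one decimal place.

(a) × 3/2: (3/2)·(-296.8) = -445.2 kJ
(b) reversed (reverse to put SO3(g) on the reactant side): +395.7 kJ
(c) reversed: +285.8 kJ
(d) as written (H2S(g) already on the reactant side): -562.0 kJ
(e) reversed and × 2 (reverse to put H2O(g) on the reactant side; ×2 to match 2 H2O(g) in the target): (-2)·(-241.8) = +483.6 kJ
By Hess's law, delta H = (-445.2) + (+395.7) + (+285.8) + (-562.0) + (+483.6) = 157.9 kJ

delta H = 157.9 kJ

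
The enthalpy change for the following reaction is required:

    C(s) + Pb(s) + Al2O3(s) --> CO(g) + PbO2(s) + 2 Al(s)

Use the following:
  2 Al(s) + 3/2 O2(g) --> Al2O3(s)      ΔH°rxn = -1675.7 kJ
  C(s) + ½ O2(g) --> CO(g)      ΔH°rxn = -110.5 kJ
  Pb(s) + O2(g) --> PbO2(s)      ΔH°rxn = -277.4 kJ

equation 1 reversed: +1675.7 kJ
equation 2 as written: -110.5 kJ
equation 3 as written: -277.4 kJ
By Hess's law, ΔH°rxn = (+1675.7) + (-110.5) + (-277.4) = 1287.8 kJ

ΔH°rxn = 1287.8 kJ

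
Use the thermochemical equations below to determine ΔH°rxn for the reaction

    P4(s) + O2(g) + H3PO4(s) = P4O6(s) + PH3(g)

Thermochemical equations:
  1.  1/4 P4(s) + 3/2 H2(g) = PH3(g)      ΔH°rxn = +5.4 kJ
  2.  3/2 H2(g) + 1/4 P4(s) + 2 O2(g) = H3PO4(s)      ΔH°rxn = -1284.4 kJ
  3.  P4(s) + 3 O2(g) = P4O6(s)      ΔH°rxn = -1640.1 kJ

eq. 1 as written (PH3(g) already on the product side): +5.4 kJ
eq. 2 reversed (reverse to put H3PO4(s) on the reactant side): +1284.4 kJ
eq. 3 as written (P4O6(s) already on the product side): -1640.1 kJ
Combining the equations, ΔH°rxn = (1)·(+5.4) + (-1)·(-1284.4) + (1)·(-1640.1) = -350.3 kJ

ΔH°rxn = -350.3 kJ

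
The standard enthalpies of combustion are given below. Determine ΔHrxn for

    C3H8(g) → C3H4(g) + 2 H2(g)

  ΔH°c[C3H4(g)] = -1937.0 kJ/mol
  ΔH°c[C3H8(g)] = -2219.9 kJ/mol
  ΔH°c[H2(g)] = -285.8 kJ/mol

Using ΔH = Σ nΔHc°(reactants) − Σ nΔHc°(products):
= [1·(-2219.9)] − [1·(-1937.0) + 2·(-285.8)]
= 288.7 kJ/mol

ΔHrxn = 288.7 kJ/mol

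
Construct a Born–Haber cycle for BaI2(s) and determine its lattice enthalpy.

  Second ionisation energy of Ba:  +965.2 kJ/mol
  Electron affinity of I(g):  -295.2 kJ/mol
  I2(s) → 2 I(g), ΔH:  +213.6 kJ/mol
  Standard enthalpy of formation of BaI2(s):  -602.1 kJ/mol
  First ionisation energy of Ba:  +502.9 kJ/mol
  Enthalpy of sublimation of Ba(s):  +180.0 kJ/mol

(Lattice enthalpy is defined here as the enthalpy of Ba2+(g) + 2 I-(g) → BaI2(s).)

ΔHf° = 1·ΔHsub + 1·(ΣIE) + 1·D(I2) + 2·EA + U
-602.1 = 1·(+180.0) + 1·(+1468.1) + 1·(+213.6) + 2·(-295.2) + U
U = -602.1 − (+1271.3) = -1873.4 kJ/mol

U = -1873.4 kJ/mol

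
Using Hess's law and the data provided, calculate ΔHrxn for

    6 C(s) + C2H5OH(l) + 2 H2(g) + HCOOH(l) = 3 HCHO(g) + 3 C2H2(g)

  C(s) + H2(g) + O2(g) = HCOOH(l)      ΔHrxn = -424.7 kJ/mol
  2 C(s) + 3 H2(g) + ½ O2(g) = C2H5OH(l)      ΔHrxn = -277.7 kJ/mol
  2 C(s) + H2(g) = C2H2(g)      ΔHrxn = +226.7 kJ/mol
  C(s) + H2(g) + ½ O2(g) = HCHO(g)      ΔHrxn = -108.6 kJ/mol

equation 1 reversed: +424.7 kJ/mol
equation 2 reversed: +277.7 kJ/mol
equation 3 × 3: (3)·(+226.7) = +680.1 kJ/mol
equation 4 × 3: (3)·(-108.6) = -325.8 kJ/mol
ΔHrxn = (+424.7) + (+277.7) + (+680.1) + (-325.8) = 1056.7 kJ/mol

ΔHrxn = 1056.7 kJ/mol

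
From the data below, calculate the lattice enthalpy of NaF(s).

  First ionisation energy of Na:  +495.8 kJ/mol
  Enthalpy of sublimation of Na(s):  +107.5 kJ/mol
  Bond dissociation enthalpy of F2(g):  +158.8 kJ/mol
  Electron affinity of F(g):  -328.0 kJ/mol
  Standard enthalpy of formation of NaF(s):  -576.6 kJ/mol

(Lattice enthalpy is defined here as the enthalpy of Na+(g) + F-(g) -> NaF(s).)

U = -931.3 kJ/mol

ΔHf° = 1·ΔHsub + 1·(ΣIE) + 1/2·D(F2) + 1·EA + U
-576.6 = 1·(+107.5) + 1·(+495.8) + 1/2·(+158.8) + 1·(-328.0) + U
U = -576.6 − (+354.7) = -931.3 kJ/mol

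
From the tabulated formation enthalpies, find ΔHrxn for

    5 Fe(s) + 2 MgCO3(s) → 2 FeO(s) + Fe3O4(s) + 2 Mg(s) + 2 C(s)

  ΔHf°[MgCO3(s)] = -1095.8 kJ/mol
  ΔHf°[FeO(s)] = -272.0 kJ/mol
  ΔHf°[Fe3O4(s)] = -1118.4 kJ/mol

ΔHrxn = 529.2 kJ/mol

ΔH°rxn = Σ nΔHf°(products) − Σ nΔHf°(reactants).
Products: 2·(-272.0) + 1·(-1118.4) + 2·(+0.0) + 2·(+0.0) = -1662.4
Reactants: 5·(+0.0) + 2·(-1095.8) = -2191.6
ΔHrxn = (-1662.4) − (-2191.6) = 529.2 kJ/mol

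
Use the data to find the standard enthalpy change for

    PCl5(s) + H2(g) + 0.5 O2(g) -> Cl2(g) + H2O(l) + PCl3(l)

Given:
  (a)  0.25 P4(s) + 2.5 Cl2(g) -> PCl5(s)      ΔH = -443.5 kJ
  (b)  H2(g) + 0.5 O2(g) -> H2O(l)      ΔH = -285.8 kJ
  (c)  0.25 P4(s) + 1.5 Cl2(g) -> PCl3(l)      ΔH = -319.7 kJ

(a) reversed: +443.5 kJ
(b) as written: -285.8 kJ
(c) as written: -319.7 kJ
ΔH = (-1)·(-443.5) + (1)·(-285.8) + (1)·(-319.7) = -162.0 kJ

ΔH = -162.0 kJ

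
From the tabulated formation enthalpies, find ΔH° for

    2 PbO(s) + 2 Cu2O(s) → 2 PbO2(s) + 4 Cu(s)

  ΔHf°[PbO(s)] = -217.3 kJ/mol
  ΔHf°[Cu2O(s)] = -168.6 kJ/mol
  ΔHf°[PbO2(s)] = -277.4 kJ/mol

ΔH°rxn = Σ nΔHf°(products) − Σ nΔHf°(reactants).
Products: 2·(-277.4) + 4·(+0.0) = -554.8
Reactants: 2·(-217.3) + 2·(-168.6) = -771.8
ΔH° = (-554.8) − (-771.8) = 217.0 kJ/mol

ΔH° = 217.0 kJ/mol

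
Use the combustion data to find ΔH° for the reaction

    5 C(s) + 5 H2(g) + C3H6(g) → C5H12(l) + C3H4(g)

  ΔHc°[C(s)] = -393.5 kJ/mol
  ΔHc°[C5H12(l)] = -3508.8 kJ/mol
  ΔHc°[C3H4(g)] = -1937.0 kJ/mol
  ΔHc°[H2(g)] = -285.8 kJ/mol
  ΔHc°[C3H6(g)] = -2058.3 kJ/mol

Using ΔH = Σ nΔHc°(reactants) − Σ nΔHc°(products):
= [5·(-393.5) + 5·(-285.8) + 1·(-2058.3)] − [1·(-3508.8) + 1·(-1937.0)]
= -9.0 kJ/mol

ΔH° = -9.0 kJ/mol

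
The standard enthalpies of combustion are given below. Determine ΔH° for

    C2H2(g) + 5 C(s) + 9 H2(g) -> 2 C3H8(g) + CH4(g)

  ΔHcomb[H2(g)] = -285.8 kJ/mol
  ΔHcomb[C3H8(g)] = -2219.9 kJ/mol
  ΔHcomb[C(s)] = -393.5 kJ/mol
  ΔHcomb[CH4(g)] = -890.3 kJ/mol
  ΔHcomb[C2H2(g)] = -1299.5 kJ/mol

ΔH° = -509.1 kJ/mol

With combustion enthalpies, reactants minus products:
= [1·(-1299.5) + 5·(-393.5) + 9·(-285.8)] − [2·(-2219.9) + 1·(-890.3)]
= -509.1 kJ/mol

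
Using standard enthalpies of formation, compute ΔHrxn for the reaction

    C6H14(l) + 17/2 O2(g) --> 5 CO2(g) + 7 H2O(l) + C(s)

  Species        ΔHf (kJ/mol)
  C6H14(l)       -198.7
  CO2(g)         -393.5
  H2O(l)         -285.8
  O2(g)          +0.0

ΔHrxn = -3769.4 kJ/mol

Products: 5·(-393.5) + 7·(-285.8) + 1·(+0.0) = -3968.1
Reactants: 1·(-198.7) + 17/2·(+0.0) = -198.7
ΔHrxn = (-3968.1) − (-198.7) = -3769.4 kJ/mol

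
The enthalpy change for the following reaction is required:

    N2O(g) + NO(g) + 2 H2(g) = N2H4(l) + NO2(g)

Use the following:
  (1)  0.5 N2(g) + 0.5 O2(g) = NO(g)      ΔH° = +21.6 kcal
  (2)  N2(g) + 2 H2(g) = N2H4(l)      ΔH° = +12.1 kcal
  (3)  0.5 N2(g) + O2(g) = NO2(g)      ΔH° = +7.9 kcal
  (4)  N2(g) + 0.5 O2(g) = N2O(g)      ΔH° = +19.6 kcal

ΔH° = -21.2 kcal

(1) reversed: -21.6 kcal
(2) as written: +12.1 kcal
(3) as written: +7.9 kcal
(4) reversed: -19.6 kcal
ΔH° = (-1)·(+21.6) + (1)·(+12.1) + (1)·(+7.9) + (-1)·(+19.6) = -21.2 kcal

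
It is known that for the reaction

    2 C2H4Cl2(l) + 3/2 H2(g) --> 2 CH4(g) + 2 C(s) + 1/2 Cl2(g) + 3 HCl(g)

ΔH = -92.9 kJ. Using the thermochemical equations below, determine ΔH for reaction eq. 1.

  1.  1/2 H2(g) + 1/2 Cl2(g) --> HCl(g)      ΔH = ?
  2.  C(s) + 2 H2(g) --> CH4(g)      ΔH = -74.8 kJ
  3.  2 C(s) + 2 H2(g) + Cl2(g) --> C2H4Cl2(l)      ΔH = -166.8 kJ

ΔH = -92.3 kJ

eq. 1 × 3 (×3 to match 3 HCl(g) in the target): contributes 3·x
eq. 2 × 2 (×2 to match 2 CH4(g) in the target): (2)·(-74.8) = -149.6 kJ
eq. 3 reversed and × 2 (reverse to put C2H4Cl2(l) on the reactant side; ×2 to match 2 C2H4Cl2(l) in the target): (-2)·(-166.8) = +333.6 kJ
-92.9 = (-149.6) + (+333.6) + 3·x
x = (-92.9 − (+184.0)) / (3) = -92.3 kJ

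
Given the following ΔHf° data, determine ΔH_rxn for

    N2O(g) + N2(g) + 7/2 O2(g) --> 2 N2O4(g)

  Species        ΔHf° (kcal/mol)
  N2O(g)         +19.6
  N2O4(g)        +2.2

ΔH_rxn = -15.2 kcal/mol

Products: 2·(+2.2) = +4.4
Reactants: 1·(+19.6) + 1·(+0.0) + 7/2·(+0.0) = +19.6
ΔH_rxn = (+4.4) − (+19.6) = -15.2 kcal/mol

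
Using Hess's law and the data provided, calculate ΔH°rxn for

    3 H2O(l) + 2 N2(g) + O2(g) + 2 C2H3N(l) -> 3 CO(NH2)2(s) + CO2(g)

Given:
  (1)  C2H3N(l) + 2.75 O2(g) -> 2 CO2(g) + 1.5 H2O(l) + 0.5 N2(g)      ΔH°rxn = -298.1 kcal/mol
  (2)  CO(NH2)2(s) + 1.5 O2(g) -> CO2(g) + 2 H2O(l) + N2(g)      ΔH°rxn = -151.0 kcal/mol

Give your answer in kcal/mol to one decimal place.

ΔH°rxn = -143.2 kcal/mol

(1) × 2 (scale by 2 for the 2 C2H3N(l)): (2)·(-298.1) = -596.2 kcal/mol
(2) reversed and × 3 (CO(NH2)2(s) must end up as a product; scale by 3 for the 3 CO(NH2)2(s)): (-3)·(-151.0) = +453.0 kcal/mol
By Hess's law, ΔH°rxn = (-596.2) + (+453.0) = -143.2 kcal/mol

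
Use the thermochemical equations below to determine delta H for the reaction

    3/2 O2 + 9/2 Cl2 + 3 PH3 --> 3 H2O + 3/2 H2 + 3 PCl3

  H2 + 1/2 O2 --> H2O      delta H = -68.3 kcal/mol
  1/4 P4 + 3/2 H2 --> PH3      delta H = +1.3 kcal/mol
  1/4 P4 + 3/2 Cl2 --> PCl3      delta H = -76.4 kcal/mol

equation 1 × 3: (3)·(-68.3) = -204.9 kcal/mol
equation 2 reversed and × 3: (-3)·(+1.3) = -3.9 kcal/mol
equation 3 × 3: (3)·(-76.4) = -229.2 kcal/mol
delta H = (3)·(-68.3) + (-3)·(+1.3) + (3)·(-76.4) = -438.0 kcal/mol

delta H = -438.0 kcal/mol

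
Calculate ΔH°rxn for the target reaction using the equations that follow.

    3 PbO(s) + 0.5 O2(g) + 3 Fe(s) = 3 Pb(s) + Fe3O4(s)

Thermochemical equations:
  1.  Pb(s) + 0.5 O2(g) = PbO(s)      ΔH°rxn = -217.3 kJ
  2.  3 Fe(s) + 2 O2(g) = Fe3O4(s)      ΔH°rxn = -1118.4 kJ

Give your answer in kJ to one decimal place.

ΔH°rxn = -466.5 kJ

eq. 1 reversed and × 3: (-3)·(-217.3) = +651.9 kJ
eq. 2 as written: -1118.4 kJ
Since enthalpy is a state function, ΔH°rxn = (+651.9) + (-1118.4) = -466.5 kJ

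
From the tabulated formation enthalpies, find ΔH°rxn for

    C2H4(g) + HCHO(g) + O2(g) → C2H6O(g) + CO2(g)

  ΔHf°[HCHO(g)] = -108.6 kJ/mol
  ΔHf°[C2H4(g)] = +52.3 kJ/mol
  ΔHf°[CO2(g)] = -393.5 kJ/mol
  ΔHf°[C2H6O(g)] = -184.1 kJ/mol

ΔH°rxn = -521.3 kJ/mol

Products: 1·(-184.1) + 1·(-393.5) = -577.6
Reactants: 1·(+52.3) + 1·(-108.6) + 1·(+0.0) = -56.3
ΔH°rxn = (-577.6) − (-56.3) = -521.3 kJ/mol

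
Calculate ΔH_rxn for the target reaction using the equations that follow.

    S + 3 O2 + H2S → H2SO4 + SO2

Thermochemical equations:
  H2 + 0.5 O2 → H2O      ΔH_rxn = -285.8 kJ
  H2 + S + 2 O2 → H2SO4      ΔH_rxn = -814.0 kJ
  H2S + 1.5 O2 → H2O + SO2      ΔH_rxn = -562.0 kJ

ΔH_rxn = -1090.2 kJ

equation 1 reversed: +285.8 kJ
equation 2 as written (H2SO4 already on the product side): -814.0 kJ
equation 3 as written (H2S already on the reactant side): -562.0 kJ
ΔH_rxn = (+285.8) + (-814.0) + (-562.0) = -1090.2 kJ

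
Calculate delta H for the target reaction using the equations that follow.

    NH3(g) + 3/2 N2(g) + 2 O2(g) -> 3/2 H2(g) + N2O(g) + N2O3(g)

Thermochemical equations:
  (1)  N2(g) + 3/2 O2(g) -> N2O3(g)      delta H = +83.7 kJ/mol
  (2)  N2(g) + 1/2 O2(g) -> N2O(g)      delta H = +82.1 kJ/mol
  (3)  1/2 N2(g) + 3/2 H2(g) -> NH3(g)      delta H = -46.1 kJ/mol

delta H = 211.9 kJ/mol

(1) as written (N2O3(g) already on the product side): +83.7 kJ/mol
(2) as written (N2O(g) already on the product side): +82.1 kJ/mol
(3) reversed (reverse to put NH3(g) on the reactant side): +46.1 kJ/mol
delta H = (+83.7) + (+82.1) + (+46.1) = 211.9 kJ/mol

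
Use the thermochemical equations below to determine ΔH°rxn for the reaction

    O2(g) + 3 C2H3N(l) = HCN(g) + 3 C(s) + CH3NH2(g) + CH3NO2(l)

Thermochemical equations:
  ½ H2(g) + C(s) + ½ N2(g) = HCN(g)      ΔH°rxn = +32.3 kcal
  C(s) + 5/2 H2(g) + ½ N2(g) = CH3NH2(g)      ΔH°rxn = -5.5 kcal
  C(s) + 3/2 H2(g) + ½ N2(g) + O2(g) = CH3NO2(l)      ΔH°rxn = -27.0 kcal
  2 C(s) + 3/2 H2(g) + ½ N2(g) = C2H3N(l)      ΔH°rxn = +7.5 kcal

equation 1 as written: +32.3 kcal
equation 2 as written: -5.5 kcal
equation 3 as written: -27.0 kcal
equation 4 reversed and × 3: (-3)·(+7.5) = -22.5 kcal
Combining the equations, ΔH°rxn = (+32.3) + (-5.5) + (-27.0) + (-22.5) = -22.7 kcal

ΔH°rxn = -22.7 kcal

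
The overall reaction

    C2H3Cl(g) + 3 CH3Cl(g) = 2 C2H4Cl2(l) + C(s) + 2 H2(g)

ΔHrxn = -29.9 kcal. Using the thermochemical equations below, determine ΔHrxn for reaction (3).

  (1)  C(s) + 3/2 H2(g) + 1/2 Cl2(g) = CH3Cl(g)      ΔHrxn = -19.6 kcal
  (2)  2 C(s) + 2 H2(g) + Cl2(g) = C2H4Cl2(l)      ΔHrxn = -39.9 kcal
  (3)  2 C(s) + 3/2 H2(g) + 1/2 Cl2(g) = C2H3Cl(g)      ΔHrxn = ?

(1) reversed and × 3 (CH3Cl(g) must end up as a reactant; ×3 to match 3 CH3Cl(g) in the target): (-3)·(-19.6) = +58.8 kcal
(2) × 2 (×2 to match 2 C2H4Cl2(l) in the target): (2)·(-39.9) = -79.8 kcal
(3) reversed (reverse to put C2H3Cl(g) on the reactant side): contributes −x
-29.9 = (+58.8) + (-79.8) − x
x = (-29.9 − (-21.0)) / (-1) = 8.9 kcal

ΔHrxn = 8.9 kcal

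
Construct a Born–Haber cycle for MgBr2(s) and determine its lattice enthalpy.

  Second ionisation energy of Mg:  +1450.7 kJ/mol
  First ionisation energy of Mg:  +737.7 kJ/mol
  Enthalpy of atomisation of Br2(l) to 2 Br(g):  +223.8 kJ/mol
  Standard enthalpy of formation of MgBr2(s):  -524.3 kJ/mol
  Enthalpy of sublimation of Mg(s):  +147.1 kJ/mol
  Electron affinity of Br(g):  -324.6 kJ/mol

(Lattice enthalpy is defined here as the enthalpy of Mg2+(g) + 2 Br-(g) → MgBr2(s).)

ΔHf° = 1·ΔHsub + 1·(ΣIE) + 1·D(Br2) + 2·EA + U
-524.3 = 1·(+147.1) + 1·(+2188.4) + 1·(+223.8) + 2·(-324.6) + U
U = -524.3 − (+1910.1) = -2434.4 kJ/mol

U = -2434.4 kJ/mol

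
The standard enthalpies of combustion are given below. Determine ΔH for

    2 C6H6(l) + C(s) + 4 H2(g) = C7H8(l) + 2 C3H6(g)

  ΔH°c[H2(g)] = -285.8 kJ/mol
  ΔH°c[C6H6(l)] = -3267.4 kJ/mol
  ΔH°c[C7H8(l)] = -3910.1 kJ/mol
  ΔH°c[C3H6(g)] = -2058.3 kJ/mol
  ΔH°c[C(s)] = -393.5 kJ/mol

With combustion enthalpies, reactants minus products:
= [2·(-3267.4) + 1·(-393.5) + 4·(-285.8)] − [1·(-3910.1) + 2·(-2058.3)]
= -44.8 kJ/mol

ΔH = -44.8 kJ/mol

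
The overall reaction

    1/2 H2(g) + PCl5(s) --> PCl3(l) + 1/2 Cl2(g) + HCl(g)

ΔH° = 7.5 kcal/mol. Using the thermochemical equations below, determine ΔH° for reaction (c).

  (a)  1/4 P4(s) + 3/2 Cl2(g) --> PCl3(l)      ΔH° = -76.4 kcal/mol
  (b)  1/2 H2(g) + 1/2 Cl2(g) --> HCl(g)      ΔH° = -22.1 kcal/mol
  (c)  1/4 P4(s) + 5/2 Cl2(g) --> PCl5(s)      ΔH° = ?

(a) as written: -76.4 kcal/mol
(b) as written: -22.1 kcal/mol
(c) reversed: contributes −x
+7.5 = (-76.4) + (-22.1) − x
x = (+7.5 − (-98.5)) / (-1) = -106.0 kcal/mol

ΔH° = -106.0 kcal/mol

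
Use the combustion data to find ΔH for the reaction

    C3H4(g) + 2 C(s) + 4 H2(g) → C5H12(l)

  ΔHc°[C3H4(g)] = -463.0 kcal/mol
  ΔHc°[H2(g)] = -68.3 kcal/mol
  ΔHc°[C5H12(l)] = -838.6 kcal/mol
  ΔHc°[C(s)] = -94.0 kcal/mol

Using ΔH = Σ nΔHc°(reactants) − Σ nΔHc°(products):
= [1·(-463.0) + 2·(-94.0) + 4·(-68.3)] − [1·(-838.6)]
= -85.6 kcal/mol

ΔH = -85.6 kcal/mol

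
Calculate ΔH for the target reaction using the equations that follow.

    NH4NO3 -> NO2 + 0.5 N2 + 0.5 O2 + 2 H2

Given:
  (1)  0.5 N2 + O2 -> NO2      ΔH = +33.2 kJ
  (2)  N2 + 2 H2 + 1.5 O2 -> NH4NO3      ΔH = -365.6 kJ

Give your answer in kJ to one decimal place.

ΔH = 398.8 kJ

(1) as written (NO2 already on the product side): +33.2 kJ
(2) reversed (reverse to put NH4NO3 on the reactant side): +365.6 kJ
Since enthalpy is a state function, ΔH = (1)·(+33.2) + (-1)·(-365.6) = 398.8 kJ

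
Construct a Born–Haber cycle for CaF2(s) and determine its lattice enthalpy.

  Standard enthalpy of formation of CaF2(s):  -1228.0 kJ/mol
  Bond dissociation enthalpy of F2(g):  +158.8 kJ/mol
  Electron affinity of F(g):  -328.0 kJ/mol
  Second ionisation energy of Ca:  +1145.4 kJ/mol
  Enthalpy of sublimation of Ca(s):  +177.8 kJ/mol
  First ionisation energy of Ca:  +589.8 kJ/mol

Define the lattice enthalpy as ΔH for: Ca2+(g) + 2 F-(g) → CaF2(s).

ΔHf° = 1·ΔHsub + 1·(ΣIE) + 1·D(F2) + 2·EA + U
-1228.0 = 1·(+177.8) + 1·(+1735.2) + 1·(+158.8) + 2·(-328.0) + U
U = -1228.0 − (+1415.8) = -2643.8 kJ/mol

U = -2643.8 kJ/mol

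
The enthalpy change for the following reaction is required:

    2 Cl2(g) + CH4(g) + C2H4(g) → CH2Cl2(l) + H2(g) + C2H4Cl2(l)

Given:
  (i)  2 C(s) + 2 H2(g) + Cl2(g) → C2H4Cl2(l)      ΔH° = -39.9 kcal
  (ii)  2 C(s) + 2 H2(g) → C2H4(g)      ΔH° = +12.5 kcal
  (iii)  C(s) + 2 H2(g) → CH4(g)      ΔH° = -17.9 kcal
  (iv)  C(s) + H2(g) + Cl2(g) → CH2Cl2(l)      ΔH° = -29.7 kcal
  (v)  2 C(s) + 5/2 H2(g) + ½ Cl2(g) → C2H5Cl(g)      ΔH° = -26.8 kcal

(i) as written: -39.9 kcal
(ii) reversed: -12.5 kcal
(iii) reversed: +17.9 kcal
(iv) as written: -29.7 kcal
(v): not needed.
By Hess's law, ΔH° = (-39.9) + (-12.5) + (+17.9) + (-29.7) = -64.2 kcal

ΔH° = -64.2 kcal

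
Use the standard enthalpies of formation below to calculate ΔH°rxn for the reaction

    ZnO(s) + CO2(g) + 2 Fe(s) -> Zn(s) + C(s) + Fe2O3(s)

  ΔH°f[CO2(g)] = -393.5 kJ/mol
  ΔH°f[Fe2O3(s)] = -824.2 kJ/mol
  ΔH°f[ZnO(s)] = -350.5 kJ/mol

Products: 1·(+0.0) + 1·(+0.0) + 1·(-824.2) = -824.2
Reactants: 1·(-350.5) + 1·(-393.5) + 2·(+0.0) = -744.0
ΔH°rxn = (-824.2) − (-744.0) = -80.2 kJ/mol

ΔH°rxn = -80.2 kJ/mol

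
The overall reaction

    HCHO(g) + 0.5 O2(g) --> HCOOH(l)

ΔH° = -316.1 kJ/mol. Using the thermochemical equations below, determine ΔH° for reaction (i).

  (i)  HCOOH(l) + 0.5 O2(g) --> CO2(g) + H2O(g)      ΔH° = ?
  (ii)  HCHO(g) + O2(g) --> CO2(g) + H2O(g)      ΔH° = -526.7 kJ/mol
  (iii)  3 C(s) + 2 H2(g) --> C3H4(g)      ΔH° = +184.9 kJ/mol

(i) reversed: contributes −x
(ii) as written: -526.7 kJ/mol
(iii): not needed.
-316.1 = (-526.7) − x
x = (-316.1 − (-526.7)) / (-1) = -210.6 kJ/mol

ΔH° = -210.6 kJ/mol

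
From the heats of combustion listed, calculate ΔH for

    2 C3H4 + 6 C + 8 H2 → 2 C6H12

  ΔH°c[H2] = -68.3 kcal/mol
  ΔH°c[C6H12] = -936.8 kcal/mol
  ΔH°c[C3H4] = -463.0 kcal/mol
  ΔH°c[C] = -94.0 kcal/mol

With combustion enthalpies, reactants minus products:
= [2·(-463.0) + 6·(-94.0) + 8·(-68.3)] − [2·(-936.8)]
= -162.8 kcal/mol

ΔH = -162.8 kcal/mol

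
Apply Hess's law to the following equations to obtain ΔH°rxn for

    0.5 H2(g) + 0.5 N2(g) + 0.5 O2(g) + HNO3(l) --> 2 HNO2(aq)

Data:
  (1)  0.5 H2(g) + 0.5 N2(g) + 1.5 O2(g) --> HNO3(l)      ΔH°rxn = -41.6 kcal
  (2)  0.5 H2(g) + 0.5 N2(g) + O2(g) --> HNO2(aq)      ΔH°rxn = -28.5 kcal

ΔH°rxn = -15.4 kcal

(1) reversed: +41.6 kcal
(2) × 2: (2)·(-28.5) = -57.0 kcal
Summing the manipulated equations, ΔH°rxn = (+41.6) + (-57.0) = -15.4 kcal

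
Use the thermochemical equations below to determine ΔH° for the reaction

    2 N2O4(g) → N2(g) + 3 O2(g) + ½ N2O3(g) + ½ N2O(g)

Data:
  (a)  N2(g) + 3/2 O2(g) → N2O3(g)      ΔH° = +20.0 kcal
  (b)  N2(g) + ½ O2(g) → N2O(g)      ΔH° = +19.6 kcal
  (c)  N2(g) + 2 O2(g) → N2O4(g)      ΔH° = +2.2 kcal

ΔH° = 15.4 kcal

(a) × 1/2: (1/2)·(+20.0) = +10.0 kcal
(b) × 1/2: (1/2)·(+19.6) = +9.8 kcal
(c) reversed and × 2: (-2)·(+2.2) = -4.4 kcal
Summing the manipulated equations, ΔH° = (1/2)·(+20.0) + (1/2)·(+19.6) + (-2)·(+2.2) = 15.4 kcal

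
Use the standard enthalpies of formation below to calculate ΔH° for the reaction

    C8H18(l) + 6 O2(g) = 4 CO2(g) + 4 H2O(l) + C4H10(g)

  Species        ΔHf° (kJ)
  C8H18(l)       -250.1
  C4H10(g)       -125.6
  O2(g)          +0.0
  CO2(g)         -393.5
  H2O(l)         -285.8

ΔH° = -2592.7 kJ

Products: 4·(-393.5) + 4·(-285.8) + 1·(-125.6) = -2842.8
Reactants: 1·(-250.1) + 6·(+0.0) = -250.1
ΔH° = (-2842.8) − (-250.1) = -2592.7 kJ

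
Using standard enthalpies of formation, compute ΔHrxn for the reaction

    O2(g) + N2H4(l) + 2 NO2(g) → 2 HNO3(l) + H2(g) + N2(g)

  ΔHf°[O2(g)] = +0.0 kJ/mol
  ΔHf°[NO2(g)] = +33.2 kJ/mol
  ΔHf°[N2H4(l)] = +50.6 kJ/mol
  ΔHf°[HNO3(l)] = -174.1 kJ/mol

ΔHrxn = -465.2 kJ/mol

Products: 2·(-174.1) + 1·(+0.0) + 1·(+0.0) = -348.2
Reactants: 1·(+0.0) + 1·(+50.6) + 2·(+33.2) = +117.0
ΔHrxn = (-348.2) − (+117.0) = -465.2 kJ/mol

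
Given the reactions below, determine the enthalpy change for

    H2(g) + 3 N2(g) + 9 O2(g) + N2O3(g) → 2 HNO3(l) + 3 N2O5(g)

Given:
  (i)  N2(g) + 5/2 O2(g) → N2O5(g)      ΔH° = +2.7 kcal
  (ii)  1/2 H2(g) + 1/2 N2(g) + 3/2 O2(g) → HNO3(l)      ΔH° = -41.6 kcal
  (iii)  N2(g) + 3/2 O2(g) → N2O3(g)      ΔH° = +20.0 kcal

(i) × 3: (3)·(+2.7) = +8.1 kcal
(ii) × 2: (2)·(-41.6) = -83.2 kcal
(iii) reversed: -20.0 kcal
By Hess's law, ΔH° = (3)·(+2.7) + (2)·(-41.6) + (-1)·(+20.0) = -95.1 kcal

ΔH° = -95.1 kcal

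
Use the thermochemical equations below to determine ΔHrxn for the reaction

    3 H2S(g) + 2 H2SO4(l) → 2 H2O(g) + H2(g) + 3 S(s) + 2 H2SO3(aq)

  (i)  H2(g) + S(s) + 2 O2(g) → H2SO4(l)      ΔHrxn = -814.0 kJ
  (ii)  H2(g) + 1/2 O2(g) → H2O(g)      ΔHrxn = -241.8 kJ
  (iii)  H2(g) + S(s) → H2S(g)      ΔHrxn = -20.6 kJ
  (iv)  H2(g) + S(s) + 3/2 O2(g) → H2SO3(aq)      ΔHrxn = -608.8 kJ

ΔHrxn = -11.4 kJ

(i) reversed and × 2: (-2)·(-814.0) = +1628.0 kJ
(ii) × 2: (2)·(-241.8) = -483.6 kJ
(iii) reversed and × 3: (-3)·(-20.6) = +61.8 kJ
(iv) × 2: (2)·(-608.8) = -1217.6 kJ
Combining the equations, ΔHrxn = (-2)·(-814.0) + (2)·(-241.8) + (-3)·(-20.6) + (2)·(-608.8) = -11.4 kJ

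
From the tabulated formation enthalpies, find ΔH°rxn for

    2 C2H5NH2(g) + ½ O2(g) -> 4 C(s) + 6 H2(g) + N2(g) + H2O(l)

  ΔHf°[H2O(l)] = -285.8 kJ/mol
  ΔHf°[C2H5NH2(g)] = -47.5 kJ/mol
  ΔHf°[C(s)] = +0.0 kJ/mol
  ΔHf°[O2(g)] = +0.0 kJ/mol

ΔH°rxn = -190.8 kJ/mol

Products: 4·(+0.0) + 6·(+0.0) + 1·(+0.0) + 1·(-285.8) = -285.8
Reactants: 2·(-47.5) + 1/2·(+0.0) = -95.0
ΔH°rxn = (-285.8) − (-95.0) = -190.8 kJ/mol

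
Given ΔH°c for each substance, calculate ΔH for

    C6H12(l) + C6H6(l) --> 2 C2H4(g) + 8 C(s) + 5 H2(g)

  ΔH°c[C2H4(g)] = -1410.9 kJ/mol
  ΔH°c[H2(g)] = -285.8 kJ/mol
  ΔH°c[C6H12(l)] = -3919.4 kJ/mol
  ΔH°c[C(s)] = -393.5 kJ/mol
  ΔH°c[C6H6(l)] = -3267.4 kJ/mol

Using ΔH = Σ nΔHc°(reactants) − Σ nΔHc°(products):
= [1·(-3919.4) + 1·(-3267.4)] − [2·(-1410.9) + 8·(-393.5) + 5·(-285.8)]
= 212.0 kJ/mol

ΔH = 212.0 kJ/mol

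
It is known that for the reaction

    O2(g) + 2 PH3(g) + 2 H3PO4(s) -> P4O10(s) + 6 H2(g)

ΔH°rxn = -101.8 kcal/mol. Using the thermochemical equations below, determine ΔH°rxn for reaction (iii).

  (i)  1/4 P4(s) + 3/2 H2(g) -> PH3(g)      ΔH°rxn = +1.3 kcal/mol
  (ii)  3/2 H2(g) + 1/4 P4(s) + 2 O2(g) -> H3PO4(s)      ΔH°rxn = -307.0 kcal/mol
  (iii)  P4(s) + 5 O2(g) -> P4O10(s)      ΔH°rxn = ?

(i) reversed and × 2: (-2)·(+1.3) = -2.6 kcal/mol
(ii) reversed and × 2: (-2)·(-307.0) = +614.0 kcal/mol
(iii) as written: contributes x
-101.8 = (-2.6) + (+614.0) + x
x = (-101.8 − (+611.4)) / (1) = -713.2 kcal/mol

ΔH°rxn = -713.2 kcal/mol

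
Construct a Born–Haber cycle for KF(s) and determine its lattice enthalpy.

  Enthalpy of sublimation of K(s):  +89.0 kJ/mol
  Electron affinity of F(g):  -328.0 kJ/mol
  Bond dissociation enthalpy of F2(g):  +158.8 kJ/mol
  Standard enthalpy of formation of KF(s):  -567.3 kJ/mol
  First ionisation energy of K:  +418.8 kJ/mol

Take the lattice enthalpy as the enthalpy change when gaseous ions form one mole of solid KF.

ΔHf° = 1·ΔHsub + 1·(ΣIE) + 1/2·D(F2) + 1·EA + U
-567.3 = 1·(+89.0) + 1·(+418.8) + 1/2·(+158.8) + 1·(-328.0) + U
U = -567.3 − (+259.2) = -826.5 kJ/mol

U = -826.5 kJ/mol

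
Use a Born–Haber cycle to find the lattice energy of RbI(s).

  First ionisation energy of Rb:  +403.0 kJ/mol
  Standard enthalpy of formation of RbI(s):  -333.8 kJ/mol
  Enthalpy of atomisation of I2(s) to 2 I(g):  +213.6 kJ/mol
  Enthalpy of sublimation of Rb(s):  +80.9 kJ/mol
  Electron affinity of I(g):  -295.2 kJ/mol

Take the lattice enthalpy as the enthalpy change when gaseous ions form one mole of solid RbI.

U = -629.3 kJ/mol

ΔHf° = 1·ΔHsub + 1·(ΣIE) + 1/2·D(I2) + 1·EA + U
-333.8 = 1·(+80.9) + 1·(+403.0) + 1/2·(+213.6) + 1·(-295.2) + U
U = -333.8 − (+295.5) = -629.3 kJ/mol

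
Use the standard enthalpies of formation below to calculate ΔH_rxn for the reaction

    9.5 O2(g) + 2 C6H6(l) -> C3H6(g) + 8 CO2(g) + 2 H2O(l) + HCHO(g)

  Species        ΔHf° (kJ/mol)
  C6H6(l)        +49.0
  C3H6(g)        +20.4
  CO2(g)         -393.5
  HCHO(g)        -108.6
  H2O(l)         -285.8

Products: 1·(+20.4) + 8·(-393.5) + 2·(-285.8) + 1·(-108.6) = -3807.8
Reactants: 19/2·(+0.0) + 2·(+49.0) = +98.0
ΔH_rxn = (-3807.8) − (+98.0) = -3905.8 kJ/mol

ΔH_rxn = -3905.8 kJ/mol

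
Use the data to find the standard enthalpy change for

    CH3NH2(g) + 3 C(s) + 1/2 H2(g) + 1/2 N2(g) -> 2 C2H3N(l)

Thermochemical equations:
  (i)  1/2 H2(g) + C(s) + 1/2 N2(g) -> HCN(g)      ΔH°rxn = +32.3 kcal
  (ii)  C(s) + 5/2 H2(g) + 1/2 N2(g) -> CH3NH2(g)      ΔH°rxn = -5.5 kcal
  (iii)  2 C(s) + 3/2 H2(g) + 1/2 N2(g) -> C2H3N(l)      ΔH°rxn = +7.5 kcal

(i): not needed.
(ii) reversed: +5.5 kcal
(iii) × 2: (2)·(+7.5) = +15.0 kcal
By Hess's law, ΔH°rxn = (+5.5) + (+15.0) = 20.5 kcal

ΔH°rxn = 20.5 kcal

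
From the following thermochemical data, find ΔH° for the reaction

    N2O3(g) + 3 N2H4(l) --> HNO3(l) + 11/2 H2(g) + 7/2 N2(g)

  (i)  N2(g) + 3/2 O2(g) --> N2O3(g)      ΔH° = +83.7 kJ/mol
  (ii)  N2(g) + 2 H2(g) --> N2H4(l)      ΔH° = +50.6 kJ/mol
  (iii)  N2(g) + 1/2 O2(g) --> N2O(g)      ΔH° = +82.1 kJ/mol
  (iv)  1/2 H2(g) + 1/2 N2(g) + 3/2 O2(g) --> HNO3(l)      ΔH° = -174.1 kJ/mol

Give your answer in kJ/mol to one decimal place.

(i) reversed (N2O3(g) must end up as a reactant): -83.7 kJ/mol
(ii) reversed and × 3 (reverse to put N2H4(l) on the reactant side; scale by 3 for the 3 N2H4(l)): (-3)·(+50.6) = -151.8 kJ/mol
(iii): not needed (N2O(g) appears nowhere else).
(iv) as written (HNO3(l) already on the product side): -174.1 kJ/mol
Summing the manipulated equations, ΔH° = (-1)·(+83.7) + (-3)·(+50.6) + (1)·(-174.1) = -409.6 kJ/mol

ΔH° = -409.6 kJ/mol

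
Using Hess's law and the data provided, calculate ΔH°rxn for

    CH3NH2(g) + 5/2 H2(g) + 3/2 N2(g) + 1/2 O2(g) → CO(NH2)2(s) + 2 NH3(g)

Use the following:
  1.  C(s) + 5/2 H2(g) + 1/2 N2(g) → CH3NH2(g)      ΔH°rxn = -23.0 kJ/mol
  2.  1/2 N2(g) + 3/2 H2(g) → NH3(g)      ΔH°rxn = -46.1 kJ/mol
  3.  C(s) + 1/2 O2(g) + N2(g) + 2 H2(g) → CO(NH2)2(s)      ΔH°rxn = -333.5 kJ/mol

eq. 1 reversed: +23.0 kJ/mol
eq. 2 × 2: (2)·(-46.1) = -92.2 kJ/mol
eq. 3 as written: -333.5 kJ/mol
By Hess's law, ΔH°rxn = (-1)·(-23.0) + (2)·(-46.1) + (1)·(-333.5) = -402.7 kJ/mol

ΔH°rxn = -402.7 kJ/mol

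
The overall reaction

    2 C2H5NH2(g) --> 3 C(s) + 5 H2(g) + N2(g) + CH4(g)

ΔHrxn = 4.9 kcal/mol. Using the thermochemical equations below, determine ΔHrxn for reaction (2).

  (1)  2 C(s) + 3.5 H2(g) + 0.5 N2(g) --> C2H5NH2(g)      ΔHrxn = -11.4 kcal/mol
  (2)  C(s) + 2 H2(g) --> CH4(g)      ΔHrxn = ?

ΔHrxn = -17.9 kcal/mol

(1) reversed and × 2: (-2)·(-11.4) = +22.8 kcal/mol
(2) as written: contributes x
+4.9 = (+22.8) + x
x = (+4.9 − (+22.8)) / (1) = -17.9 kcal/mol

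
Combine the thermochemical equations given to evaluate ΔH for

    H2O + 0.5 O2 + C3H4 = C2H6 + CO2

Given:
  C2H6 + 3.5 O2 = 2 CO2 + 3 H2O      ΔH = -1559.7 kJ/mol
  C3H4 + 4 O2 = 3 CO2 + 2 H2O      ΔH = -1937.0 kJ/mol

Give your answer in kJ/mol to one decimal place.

equation 1 reversed (reverse to put C2H6 on the product side): +1559.7 kJ/mol
equation 2 as written (C3H4 already on the reactant side): -1937.0 kJ/mol
Summing the manipulated equations, ΔH = (-1)·(-1559.7) + (1)·(-1937.0) = -377.3 kJ/mol

ΔH = -377.3 kJ/mol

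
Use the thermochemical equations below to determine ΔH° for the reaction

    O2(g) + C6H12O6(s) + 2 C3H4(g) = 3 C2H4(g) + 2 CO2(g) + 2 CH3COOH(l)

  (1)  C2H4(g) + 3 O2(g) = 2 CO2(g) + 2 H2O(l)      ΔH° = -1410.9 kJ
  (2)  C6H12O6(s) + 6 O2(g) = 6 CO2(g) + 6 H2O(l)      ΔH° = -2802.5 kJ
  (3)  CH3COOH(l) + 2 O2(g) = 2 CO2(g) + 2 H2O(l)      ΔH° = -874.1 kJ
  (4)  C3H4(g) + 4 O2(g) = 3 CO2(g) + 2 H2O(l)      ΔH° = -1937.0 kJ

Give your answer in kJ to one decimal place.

(1) reversed and × 3 (reverse to put C2H4(g) on the product side; ×3 to match 3 C2H4(g) in the target): (-3)·(-1410.9) = +4232.7 kJ
(2) as written (C6H12O6(s) already on the reactant side): -2802.5 kJ
(3) reversed and × 2 (CH3COOH(l) must end up as a product; scale by 2 for the 2 CH3COOH(l)): (-2)·(-874.1) = +1748.2 kJ
(4) × 2 (scale by 2 for the 2 C3H4(g)): (2)·(-1937.0) = -3874.0 kJ
ΔH° = (-3)·(-1410.9) + (1)·(-2802.5) + (-2)·(-874.1) + (2)·(-1937.0) = -695.6 kJ

ΔH° = -695.6 kJ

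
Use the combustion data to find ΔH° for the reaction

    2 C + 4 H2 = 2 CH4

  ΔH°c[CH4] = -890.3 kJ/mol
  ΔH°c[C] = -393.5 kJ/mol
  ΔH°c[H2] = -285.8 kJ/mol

ΔH° = -149.6 kJ/mol

With combustion enthalpies, reactants minus products:
= [2·(-393.5) + 4·(-285.8)] − [2·(-890.3)]
= -149.6 kJ/mol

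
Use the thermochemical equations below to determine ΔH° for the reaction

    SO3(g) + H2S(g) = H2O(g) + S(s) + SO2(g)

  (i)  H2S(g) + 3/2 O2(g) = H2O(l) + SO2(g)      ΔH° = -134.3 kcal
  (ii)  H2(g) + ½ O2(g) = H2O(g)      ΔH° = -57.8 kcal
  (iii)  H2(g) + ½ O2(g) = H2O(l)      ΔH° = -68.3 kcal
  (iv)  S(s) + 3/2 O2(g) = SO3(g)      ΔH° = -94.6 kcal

(i) as written: -134.3 kcal
(ii) as written: -57.8 kcal
(iii) reversed: +68.3 kcal
(iv) reversed: +94.6 kcal
Since enthalpy is a state function, ΔH° = (1)·(-134.3) + (1)·(-57.8) + (-1)·(-68.3) + (-1)·(-94.6) = -29.2 kcal

ΔH° = -29.2 kcal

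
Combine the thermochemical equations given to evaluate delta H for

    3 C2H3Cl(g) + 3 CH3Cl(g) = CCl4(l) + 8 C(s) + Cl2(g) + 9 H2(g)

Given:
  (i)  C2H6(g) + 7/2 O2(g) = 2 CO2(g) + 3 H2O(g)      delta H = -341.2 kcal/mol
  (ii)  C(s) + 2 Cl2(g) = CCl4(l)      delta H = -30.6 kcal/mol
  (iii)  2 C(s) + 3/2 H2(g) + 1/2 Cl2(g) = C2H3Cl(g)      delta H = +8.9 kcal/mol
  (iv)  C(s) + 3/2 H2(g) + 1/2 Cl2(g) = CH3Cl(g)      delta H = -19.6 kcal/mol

delta H = 1.5 kcal/mol

(i): not needed (C2H6(g) appears nowhere else).
(ii) as written (CCl4(l) already on the product side): -30.6 kcal/mol
(iii) reversed and × 3 (C2H3Cl(g) must end up as a reactant; ×3 to match 3 C2H3Cl(g) in the target): (-3)·(+8.9) = -26.7 kcal/mol
(iv) reversed and × 3 (CH3Cl(g) must end up as a reactant; scale by 3 for the 3 CH3Cl(g)): (-3)·(-19.6) = +58.8 kcal/mol
By Hess's law, delta H = (-30.6) + (-26.7) + (+58.8) = 1.5 kcal/mol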